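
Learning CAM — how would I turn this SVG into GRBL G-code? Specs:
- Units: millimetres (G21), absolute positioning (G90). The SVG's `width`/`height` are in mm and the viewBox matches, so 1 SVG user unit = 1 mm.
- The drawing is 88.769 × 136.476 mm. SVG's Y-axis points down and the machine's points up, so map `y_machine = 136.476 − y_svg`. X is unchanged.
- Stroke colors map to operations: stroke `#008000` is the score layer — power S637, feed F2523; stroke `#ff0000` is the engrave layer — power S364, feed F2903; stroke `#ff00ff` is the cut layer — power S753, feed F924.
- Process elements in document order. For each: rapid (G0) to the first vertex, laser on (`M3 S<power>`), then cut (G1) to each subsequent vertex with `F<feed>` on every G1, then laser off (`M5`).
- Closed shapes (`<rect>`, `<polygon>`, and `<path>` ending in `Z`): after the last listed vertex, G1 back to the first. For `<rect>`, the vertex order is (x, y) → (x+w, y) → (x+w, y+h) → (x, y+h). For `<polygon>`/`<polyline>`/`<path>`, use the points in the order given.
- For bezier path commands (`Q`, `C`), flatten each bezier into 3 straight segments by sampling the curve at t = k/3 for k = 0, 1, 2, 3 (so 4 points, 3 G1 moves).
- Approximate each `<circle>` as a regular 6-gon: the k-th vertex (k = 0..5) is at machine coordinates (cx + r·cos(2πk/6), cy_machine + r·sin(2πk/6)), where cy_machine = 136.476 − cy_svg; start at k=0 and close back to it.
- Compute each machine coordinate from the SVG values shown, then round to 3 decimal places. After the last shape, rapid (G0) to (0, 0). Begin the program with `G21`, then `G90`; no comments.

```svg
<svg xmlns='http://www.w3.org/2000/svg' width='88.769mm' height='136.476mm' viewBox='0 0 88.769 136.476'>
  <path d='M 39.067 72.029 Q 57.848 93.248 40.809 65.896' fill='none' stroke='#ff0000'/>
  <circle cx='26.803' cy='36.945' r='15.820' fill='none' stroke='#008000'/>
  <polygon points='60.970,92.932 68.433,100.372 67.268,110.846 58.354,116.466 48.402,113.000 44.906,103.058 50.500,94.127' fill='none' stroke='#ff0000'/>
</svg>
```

Since the viewBox matches the mm dimensions, user units are millimetres directly. The only transform is the Y-flip y_m = 136.476 − y_svg.

Shape 1 is a quadratic bezier drawn with `<path>`. Its stroke #ff0000 means engrave at S364, F2903. After flipping Y the toolpath is (39.067,64.447) → (47.608,55.698) → (48.188,57.742) → (40.809,70.580).

Shape 2 is a circle drawn with `<circle>`. Its stroke #008000 means score at S637, F2523. After flipping Y the toolpath is (42.623,99.531) → (34.713,113.232) → (18.893,113.232) → (10.983,99.531) → (18.893,85.830) → (34.713,85.830) → (42.623,99.531), returning to the start.

Shape 3 is a regular polygon drawn with `<polygon>`. Its stroke #ff0000 means engrave at S364, F2903. After flipping Y the toolpath is (60.970,43.544) → (68.433,36.104) → (67.268,25.630) → (58.354,20.010) → (48.402,23.476) → (44.906,33.418) → (50.500,42.349) → (60.970,43.544), returning to the start.

G21
G90
G0 X39.067 Y64.447
M3 S364
G1 X47.608 Y55.698 F2903
G1 X48.188 Y57.742 F2903
G1 X40.809 Y70.580 F2903
M5
G0 X42.623 Y99.531
M3 S637
G1 X34.713 Y113.232 F2523
G1 X18.893 Y113.232 F2523
G1 X10.983 Y99.531 F2523
G1 X18.893 Y85.830 F2523
G1 X34.713 Y85.830 F2523
G1 X42.623 Y99.531 F2523
M5
G0 X60.970 Y43.544
M3 S364
G1 X68.433 Y36.104 F2903
G1 X67.268 Y25.630 F2903
G1 X58.354 Y20.010 F2903
G1 X48.402 Y23.476 F2903
G1 X44.906 Y33.418 F2903
G1 X50.500 Y42.349 F2903
G1 X60.970 Y43.544 F2903
M5
G0 X0.000 Y0.000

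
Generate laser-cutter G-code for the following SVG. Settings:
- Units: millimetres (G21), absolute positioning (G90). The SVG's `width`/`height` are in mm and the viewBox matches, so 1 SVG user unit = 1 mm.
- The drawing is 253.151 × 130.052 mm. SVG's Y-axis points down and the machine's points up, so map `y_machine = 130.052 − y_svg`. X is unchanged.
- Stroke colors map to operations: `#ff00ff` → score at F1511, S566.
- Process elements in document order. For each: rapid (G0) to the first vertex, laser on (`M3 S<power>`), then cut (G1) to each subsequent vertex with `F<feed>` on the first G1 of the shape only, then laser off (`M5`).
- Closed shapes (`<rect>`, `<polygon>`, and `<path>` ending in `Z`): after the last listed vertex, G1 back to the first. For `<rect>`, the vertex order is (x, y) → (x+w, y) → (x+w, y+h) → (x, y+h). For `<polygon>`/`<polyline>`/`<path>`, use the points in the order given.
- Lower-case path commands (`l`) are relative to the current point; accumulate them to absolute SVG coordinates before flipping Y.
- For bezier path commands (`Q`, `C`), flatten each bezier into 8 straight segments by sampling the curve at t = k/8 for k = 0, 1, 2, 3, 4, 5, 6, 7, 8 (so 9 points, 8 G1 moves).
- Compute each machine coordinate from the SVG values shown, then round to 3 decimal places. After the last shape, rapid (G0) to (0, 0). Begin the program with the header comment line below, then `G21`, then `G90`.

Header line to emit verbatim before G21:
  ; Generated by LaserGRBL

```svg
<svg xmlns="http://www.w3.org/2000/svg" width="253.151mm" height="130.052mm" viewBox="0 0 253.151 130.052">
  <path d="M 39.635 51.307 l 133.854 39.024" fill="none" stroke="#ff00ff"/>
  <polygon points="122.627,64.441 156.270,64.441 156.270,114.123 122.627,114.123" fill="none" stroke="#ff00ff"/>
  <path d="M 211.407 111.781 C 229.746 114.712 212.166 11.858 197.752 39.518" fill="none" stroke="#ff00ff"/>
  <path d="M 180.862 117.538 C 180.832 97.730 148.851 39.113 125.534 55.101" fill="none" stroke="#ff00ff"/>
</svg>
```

viewBox `0 0 253.151 130.052` with mm width/height → 1 unit = 1 mm. Flip: y_m = 130.052 − y_svg.

**Shape 1** — `<path>` line segment, stroke `#ff00ff` → score (S566, F1511). Machine vertices: (39.635,78.745) → (173.489,39.721). Open path.

**Shape 2** — `<polygon>` rectangle, stroke `#ff00ff` → score (S566, F1511). Machine vertices: (122.627,65.611) → (156.270,65.611) → (156.270,15.929) → (122.627,15.929) → (122.627,65.611). Closed: final G1 returns to the first vertex.

**Shape 3** — `<path>` cubic bezier, stroke `#ff00ff` → score (S566, F1511). Control points (SVG): P0=(211.407,111.781), P1=(229.746,114.712), P2=(212.166,11.858), P3=(197.752,39.518); sampled at t=k/8. Machine vertices: (211.407,18.271) → (216.677,21.669) → (219.037,32.215) → (218.946,47.141) → (216.862,63.676) → (213.242,79.052) → (208.545,90.500) → (203.229,95.250) → (197.752,90.534). Open path.

**Shape 4** — `<path>` cubic bezier, stroke `#ff00ff` → score (S566, F1511). Control points (SVG): P0=(180.862,117.538), P1=(180.832,97.730), P2=(148.851,39.113), P3=(125.534,55.101); sampled at t=k/8. Machine vertices: (180.862,12.514) → (179.432,21.540) → (175.483,32.875) → (169.491,45.190) → (161.931,57.156) → (153.279,67.444) → (144.012,74.726) → (134.605,77.671) → (125.534,74.951). Open path.

; Generated by LaserGRBL
G21
G90
G0 X39.635 Y78.745
M3 S566
G1 X173.489 Y39.721 F1511
M5
G0 X122.627 Y65.611
M3 S566
G1 X156.270 Y65.611 F1511
G1 X156.270 Y15.929
G1 X122.627 Y15.929
G1 X122.627 Y65.611
M5
G0 X211.407 Y18.271
M3 S566
G1 X216.677 Y21.669 F1511
G1 X219.037 Y32.215
G1 X218.946 Y47.141
G1 X216.862 Y63.676
G1 X213.242 Y79.052
G1 X208.545 Y90.500
G1 X203.229 Y95.250
G1 X197.752 Y90.534
M5
G0 X180.862 Y12.514
M3 S566
G1 X179.432 Y21.540 F1511
G1 X175.483 Y32.875
G1 X169.491 Y45.190
G1 X161.931 Y57.156
G1 X153.279 Y67.444
G1 X144.012 Y74.726
G1 X134.605 Y77.671
G1 X125.534 Y74.951
M5
G0 X0.000 Y0.000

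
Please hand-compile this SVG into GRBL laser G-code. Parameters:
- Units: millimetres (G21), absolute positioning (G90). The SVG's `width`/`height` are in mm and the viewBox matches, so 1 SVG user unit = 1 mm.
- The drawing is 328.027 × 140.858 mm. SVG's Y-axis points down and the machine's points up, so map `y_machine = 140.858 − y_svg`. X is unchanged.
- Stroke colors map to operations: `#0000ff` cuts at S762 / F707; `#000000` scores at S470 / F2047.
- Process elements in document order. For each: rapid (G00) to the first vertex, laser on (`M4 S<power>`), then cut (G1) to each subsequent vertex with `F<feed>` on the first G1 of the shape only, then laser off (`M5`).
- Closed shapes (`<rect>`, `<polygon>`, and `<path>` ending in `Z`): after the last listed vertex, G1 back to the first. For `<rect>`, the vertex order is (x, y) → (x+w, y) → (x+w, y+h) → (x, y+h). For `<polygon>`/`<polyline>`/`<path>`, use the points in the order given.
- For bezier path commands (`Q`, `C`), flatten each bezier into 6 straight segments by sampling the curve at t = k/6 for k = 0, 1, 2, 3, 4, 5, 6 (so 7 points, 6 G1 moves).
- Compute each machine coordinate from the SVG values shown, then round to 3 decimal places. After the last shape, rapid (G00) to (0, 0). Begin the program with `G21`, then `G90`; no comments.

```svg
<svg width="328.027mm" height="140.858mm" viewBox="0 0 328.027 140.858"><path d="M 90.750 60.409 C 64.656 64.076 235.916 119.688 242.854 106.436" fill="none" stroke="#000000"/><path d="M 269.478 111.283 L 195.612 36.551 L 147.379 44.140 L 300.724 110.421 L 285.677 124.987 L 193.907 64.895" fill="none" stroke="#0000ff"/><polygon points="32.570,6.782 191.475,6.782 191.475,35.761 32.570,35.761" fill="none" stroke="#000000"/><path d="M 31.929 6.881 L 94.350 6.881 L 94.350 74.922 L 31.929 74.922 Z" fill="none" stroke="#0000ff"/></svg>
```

G21
G90
G00 X90.750 Y80.449
M4 S470
G1 X92.475 Y74.846 F2047
G1 X117.045 Y63.941
G1 X154.415 Y51.091
G1 X194.537 Y39.650
G1 X227.366 Y32.975
G1 X242.854 Y34.422
M5
G00 X269.478 Y29.575
M4 S762
G1 X195.612 Y104.307 F707
G1 X147.379 Y96.718
G1 X300.724 Y30.437
G1 X285.677 Y15.871
G1 X193.907 Y75.963
M5
G00 X32.570 Y134.076
M4 S470
G1 X191.475 Y134.076 F2047
G1 X191.475 Y105.097
G1 X32.570 Y105.097
G1 X32.570 Y134.076
M5
G00 X31.929 Y133.977
M4 S762
G1 X94.350 Y133.977 F707
G1 X94.350 Y65.936
G1 X31.929 Y65.936
G1 X31.929 Y133.977
M5
G00 X0.000 Y0.000

viewBox `0 0 328.027 140.858` with mm width/height → 1 unit = 1 mm. Flip: y_m = 140.858 − y_svg.

**Shape 1** — `<path>` cubic bezier, stroke `#000000` → score (S470, F2047). Control points (SVG): P0=(90.750,60.409), P1=(64.656,64.076), P2=(235.916,119.688), P3=(242.854,106.436); sampled at t=k/6. Machine vertices: (90.750,80.449) → (92.475,74.846) → (117.045,63.941) → (154.415,51.091) → (194.537,39.650) → (227.366,32.975) → (242.854,34.422). Open path.

**Shape 2** — `<path>` open polyline, stroke `#0000ff` → cut (S762, F707). Machine vertices: (269.478,29.575) → (195.612,104.307) → (147.379,96.718) → (300.724,30.437) → (285.677,15.871) → (193.907,75.963). Open path.

**Shape 3** — `<polygon>` rectangle, stroke `#000000` → score (S470, F2047). Machine vertices: (32.570,134.076) → (191.475,134.076) → (191.475,105.097) → (32.570,105.097) → (32.570,134.076). Closed: final G1 returns to the first vertex.

**Shape 4** — `<path>` rectangle, stroke `#0000ff` → cut (S762, F707). Machine vertices: (31.929,133.977) → (94.350,133.977) → (94.350,65.936) → (31.929,65.936) → (31.929,133.977). Closed: final G1 returns to the first vertex.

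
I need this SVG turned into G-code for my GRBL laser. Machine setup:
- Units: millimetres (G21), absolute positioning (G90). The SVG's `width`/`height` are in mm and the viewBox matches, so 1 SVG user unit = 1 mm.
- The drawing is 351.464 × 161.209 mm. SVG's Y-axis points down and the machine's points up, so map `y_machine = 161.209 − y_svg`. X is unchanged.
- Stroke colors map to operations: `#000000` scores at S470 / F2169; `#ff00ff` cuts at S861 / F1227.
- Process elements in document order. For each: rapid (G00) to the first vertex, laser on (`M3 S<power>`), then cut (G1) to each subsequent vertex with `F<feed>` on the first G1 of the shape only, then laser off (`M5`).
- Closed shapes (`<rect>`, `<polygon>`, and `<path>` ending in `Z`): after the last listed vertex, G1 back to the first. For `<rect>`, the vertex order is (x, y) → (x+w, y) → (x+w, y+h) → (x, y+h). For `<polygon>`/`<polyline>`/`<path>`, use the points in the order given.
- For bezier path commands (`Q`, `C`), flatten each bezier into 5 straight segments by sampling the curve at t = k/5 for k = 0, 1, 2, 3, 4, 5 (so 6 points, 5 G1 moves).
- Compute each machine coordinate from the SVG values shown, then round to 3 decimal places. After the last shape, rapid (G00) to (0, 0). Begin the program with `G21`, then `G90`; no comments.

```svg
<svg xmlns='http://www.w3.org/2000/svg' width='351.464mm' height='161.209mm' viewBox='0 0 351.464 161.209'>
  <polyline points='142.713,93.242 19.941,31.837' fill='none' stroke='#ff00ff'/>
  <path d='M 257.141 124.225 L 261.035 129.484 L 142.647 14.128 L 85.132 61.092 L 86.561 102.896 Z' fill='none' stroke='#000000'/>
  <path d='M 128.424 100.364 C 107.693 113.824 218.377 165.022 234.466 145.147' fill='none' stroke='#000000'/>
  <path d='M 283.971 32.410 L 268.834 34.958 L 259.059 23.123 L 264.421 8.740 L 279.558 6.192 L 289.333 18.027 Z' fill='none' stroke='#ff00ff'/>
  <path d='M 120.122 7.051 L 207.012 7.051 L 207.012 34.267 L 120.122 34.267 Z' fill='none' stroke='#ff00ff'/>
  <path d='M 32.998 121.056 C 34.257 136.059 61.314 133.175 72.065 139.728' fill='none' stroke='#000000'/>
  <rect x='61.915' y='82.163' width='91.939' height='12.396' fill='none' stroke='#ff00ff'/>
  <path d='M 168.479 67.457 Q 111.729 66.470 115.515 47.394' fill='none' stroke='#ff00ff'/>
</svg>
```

G21
G90
G00 X142.713 Y67.967
M3 S861
G1 X19.941 Y129.372 F1227
M5
G00 X257.141 Y36.984
M3 S470
G1 X261.035 Y31.725 F2169
G1 X142.647 Y147.081
G1 X85.132 Y100.117
G1 X86.561 Y58.313
G1 X257.141 Y36.984
M5
G00 X128.424 Y60.845
M3 S470
G1 X129.947 Y49.111 F2169
G1 X152.161 Y33.543
G1 X184.218 Y19.363
G1 X215.269 Y11.795
G1 X234.466 Y16.062
M5
G00 X283.971 Y128.799
M3 S861
G1 X268.834 Y126.251 F1227
G1 X259.059 Y138.086
G1 X264.421 Y152.469
G1 X279.558 Y155.017
G1 X289.333 Y143.182
G1 X283.971 Y128.799
M5
G00 X120.122 Y154.158
M3 S861
G1 X207.012 Y154.158 F1227
G1 X207.012 Y126.942
G1 X120.122 Y126.942
G1 X120.122 Y154.158
M5
G00 X32.998 Y40.153
M3 S470
G1 X36.512 Y33.079 F2169
G1 X44.197 Y28.986
G1 X54.032 Y26.564
G1 X63.995 Y24.499
G1 X72.065 Y21.481
M5
G00 X61.915 Y79.046
M3 S861
G1 X153.854 Y79.046 F1227
G1 X153.854 Y66.650
G1 X61.915 Y66.650
G1 X61.915 Y79.046
M5
G00 X168.479 Y93.752
M3 S861
G1 X148.200 Y94.870 F1227
G1 X132.765 Y97.436
G1 X122.172 Y101.448
G1 X116.422 Y106.908
G1 X115.515 Y113.815
M5
G00 X0.000 Y0.000

1 u = 1 mm; y_m = 161.209 − y.

[1] `<polyline>` line segment, #ff00ff→cut S861 F1227: (142.713,67.967) → (19.941,129.372)

[2] `<path>` closed polygon, #000000→score S470 F2169: (257.141,36.984) → (261.035,31.725) → (142.647,147.081) → (85.132,100.117) → (86.561,58.313) → (257.141,36.984) (closed)

[3] `<path>` cubic bezier, #000000→score S470 F2169: (128.424,60.845) → (129.947,49.111) → (152.161,33.543) → (184.218,19.363) → (215.269,11.795) → (234.466,16.062)

[4] `<path>` regular polygon, #ff00ff→cut S861 F1227: (283.971,128.799) → (268.834,126.251) → (259.059,138.086) → (264.421,152.469) → (279.558,155.017) → (289.333,143.182) → (283.971,128.799) (closed)

[5] `<path>` rectangle, #ff00ff→cut S861 F1227: (120.122,154.158) → (207.012,154.158) → (207.012,126.942) → (120.122,126.942) → (120.122,154.158) (closed)

[6] `<path>` cubic bezier, #000000→score S470 F2169: (32.998,40.153) → (36.512,33.079) → (44.197,28.986) → (54.032,26.564) → (63.995,24.499) → (72.065,21.481)

[7] `<rect>` rectangle, #ff00ff→cut S861 F1227: (61.915,79.046) → (153.854,79.046) → (153.854,66.650) → (61.915,66.650) → (61.915,79.046) (closed)

[8] `<path>` quadratic bezier, #ff00ff→cut S861 F1227: (168.479,93.752) → (148.200,94.870) → (132.765,97.436) → (122.172,101.448) → (116.422,106.908) → (115.515,113.815)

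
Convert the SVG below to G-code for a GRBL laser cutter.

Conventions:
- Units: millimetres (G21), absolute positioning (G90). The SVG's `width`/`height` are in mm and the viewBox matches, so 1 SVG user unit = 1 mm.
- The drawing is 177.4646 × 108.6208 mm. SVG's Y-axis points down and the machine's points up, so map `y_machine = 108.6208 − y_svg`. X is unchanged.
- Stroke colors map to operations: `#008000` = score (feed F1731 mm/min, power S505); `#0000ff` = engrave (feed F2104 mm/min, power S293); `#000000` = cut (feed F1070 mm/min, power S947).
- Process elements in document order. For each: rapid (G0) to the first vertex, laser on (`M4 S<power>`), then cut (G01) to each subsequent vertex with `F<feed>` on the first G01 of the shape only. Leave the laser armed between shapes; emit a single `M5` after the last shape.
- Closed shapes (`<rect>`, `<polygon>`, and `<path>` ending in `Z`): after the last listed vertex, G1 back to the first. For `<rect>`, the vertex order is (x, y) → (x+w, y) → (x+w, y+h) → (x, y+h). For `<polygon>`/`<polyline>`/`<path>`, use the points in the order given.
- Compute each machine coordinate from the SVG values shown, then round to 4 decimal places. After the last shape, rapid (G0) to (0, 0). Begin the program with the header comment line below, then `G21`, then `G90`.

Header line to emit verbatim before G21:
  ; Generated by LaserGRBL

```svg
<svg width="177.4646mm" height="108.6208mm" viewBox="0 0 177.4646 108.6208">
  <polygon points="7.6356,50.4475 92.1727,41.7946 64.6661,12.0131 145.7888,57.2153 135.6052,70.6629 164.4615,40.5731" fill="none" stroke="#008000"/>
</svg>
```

; Generated by LaserGRBL
G21
G90
G0 X7.6356 Y58.1733
M4 S505
G01 X92.1727 Y66.8262 F1731
G01 X64.6661 Y96.6077
G01 X145.7888 Y51.4055
G01 X135.6052 Y37.9579
G01 X164.4615 Y68.0477
G01 X7.6356 Y58.1733
M5
G0 X0.0000 Y0.0000

viewBox `0 0 177.4646 108.6208` with mm width/height → 1 unit = 1 mm. Flip: y_m = 108.6208 − y_svg.

**Shape 1** — `<polygon>` closed polygon, stroke `#008000` → score (S505, F1731). Machine vertices: (7.6356,58.1733) → (92.1727,66.8262) → (64.6661,96.6077) → (145.7888,51.4055) → (135.6052,37.9579) → (164.4615,68.0477) → (7.6356,58.1733). Closed: final G1 returns to the first vertex.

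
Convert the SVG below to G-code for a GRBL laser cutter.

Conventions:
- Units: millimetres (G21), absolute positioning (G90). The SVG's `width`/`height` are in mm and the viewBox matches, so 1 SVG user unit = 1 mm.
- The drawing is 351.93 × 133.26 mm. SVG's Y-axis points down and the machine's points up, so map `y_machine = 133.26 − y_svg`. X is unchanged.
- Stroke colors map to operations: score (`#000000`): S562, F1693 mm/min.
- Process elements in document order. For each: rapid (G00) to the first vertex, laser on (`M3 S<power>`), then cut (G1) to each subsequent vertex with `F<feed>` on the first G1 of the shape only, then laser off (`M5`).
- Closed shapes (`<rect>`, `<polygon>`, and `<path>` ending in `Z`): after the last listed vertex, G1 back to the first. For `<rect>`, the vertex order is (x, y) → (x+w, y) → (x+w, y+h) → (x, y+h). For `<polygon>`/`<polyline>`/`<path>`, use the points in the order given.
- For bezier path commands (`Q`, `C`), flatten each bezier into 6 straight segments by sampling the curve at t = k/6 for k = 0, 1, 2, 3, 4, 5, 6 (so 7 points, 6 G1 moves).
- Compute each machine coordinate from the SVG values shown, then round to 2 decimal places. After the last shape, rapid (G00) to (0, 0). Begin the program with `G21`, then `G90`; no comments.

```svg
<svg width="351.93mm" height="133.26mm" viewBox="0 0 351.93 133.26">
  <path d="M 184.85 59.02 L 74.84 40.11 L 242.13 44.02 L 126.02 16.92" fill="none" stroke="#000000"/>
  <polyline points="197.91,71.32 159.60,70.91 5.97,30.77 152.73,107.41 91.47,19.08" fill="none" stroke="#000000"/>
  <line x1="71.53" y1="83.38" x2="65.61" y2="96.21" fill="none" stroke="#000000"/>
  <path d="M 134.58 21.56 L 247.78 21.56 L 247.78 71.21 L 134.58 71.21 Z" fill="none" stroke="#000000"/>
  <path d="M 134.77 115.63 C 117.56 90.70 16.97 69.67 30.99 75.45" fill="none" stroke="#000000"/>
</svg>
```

G21
G90
G00 X184.85 Y74.24
M3 S562
G1 X74.84 Y93.15 F1693
G1 X242.13 Y89.24
G1 X126.02 Y116.34
M5
G00 X197.91 Y61.94
M3 S562
G1 X159.60 Y62.35 F1693
G1 X5.97 Y102.49
G1 X152.73 Y25.85
G1 X91.47 Y114.18
M5
G00 X71.53 Y49.88
M3 S562
G1 X65.61 Y37.05 F1693
M5
G00 X134.58 Y111.70
M3 S562
G1 X247.78 Y111.70 F1693
G1 X247.78 Y62.05
G1 X134.58 Y62.05
G1 X134.58 Y111.70
M5
G00 X134.77 Y17.63
M3 S562
G1 X120.13 Y29.66 F1693
G1 X97.10 Y40.41
G1 X71.17 Y49.24
G1 X47.84 Y55.50
G1 X32.61 Y58.57
G1 X30.99 Y57.81
M5
G00 X0.00 Y0.00

Since the viewBox matches the mm dimensions, user units are millimetres directly. The only transform is the Y-flip y_m = 133.26 − y_svg.

Shape 1 is a open polyline drawn with `<path>`. Its stroke #000000 means score at S562, F1693. After flipping Y the toolpath is (184.85,74.24) → (74.84,93.15) → (242.13,89.24) → (126.02,116.34).

Shape 2 is a open polyline drawn with `<polyline>`. Its stroke #000000 means score at S562, F1693. After flipping Y the toolpath is (197.91,61.94) → (159.60,62.35) → (5.97,102.49) → (152.73,25.85) → (91.47,114.18).

Shape 3 is a line segment drawn with `<line>`. Its stroke #000000 means score at S562, F1693. After flipping Y the toolpath is (71.53,49.88) → (65.61,37.05).

Shape 4 is a rectangle drawn with `<path>`. Its stroke #000000 means score at S562, F1693. After flipping Y the toolpath is (134.58,111.70) → (247.78,111.70) → (247.78,62.05) → (134.58,62.05) → (134.58,111.70), returning to the start.

Shape 5 is a cubic bezier drawn with `<path>`. Its stroke #000000 means score at S562, F1693. After flipping Y the toolpath is (134.77,17.63) → (120.13,29.66) → (97.10,40.41) → (71.17,49.24) → (47.84,55.50) → (32.61,58.57) → (30.99,57.81).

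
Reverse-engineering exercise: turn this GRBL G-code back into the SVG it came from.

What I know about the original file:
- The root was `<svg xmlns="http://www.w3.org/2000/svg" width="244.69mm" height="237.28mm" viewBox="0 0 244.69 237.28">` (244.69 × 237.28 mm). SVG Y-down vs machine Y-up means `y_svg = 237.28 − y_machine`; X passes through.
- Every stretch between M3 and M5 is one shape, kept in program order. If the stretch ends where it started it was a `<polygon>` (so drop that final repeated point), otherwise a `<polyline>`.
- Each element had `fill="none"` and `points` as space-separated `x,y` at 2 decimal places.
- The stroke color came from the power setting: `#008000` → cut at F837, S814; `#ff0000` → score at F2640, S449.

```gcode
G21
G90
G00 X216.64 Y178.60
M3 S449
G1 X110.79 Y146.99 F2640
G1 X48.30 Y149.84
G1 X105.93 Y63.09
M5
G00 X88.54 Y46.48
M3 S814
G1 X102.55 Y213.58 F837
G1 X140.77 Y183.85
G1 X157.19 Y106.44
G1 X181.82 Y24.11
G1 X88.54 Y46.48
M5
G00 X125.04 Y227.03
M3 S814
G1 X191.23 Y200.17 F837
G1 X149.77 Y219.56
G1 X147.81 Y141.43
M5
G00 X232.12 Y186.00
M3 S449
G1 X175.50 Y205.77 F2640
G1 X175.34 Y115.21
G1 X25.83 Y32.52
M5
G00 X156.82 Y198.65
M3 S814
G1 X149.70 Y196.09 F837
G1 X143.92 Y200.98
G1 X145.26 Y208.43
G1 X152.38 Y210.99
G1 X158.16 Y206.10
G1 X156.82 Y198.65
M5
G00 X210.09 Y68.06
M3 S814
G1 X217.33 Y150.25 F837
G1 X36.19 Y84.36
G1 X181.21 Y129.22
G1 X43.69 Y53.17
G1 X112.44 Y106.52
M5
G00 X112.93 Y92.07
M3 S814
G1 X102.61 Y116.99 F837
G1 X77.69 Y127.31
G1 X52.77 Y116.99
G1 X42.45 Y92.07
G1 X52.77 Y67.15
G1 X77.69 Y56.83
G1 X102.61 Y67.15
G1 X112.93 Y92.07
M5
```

Each laser-on run becomes one SVG element. Flip Y back into SVG space with y_svg = 237.28 − y_machine.

Run 1: power S449 maps to stroke `#ff0000` (score). The run is open, so emit a `<polyline>` with points (Y-flipped): 216.64,58.68 110.79,90.29 48.30,87.44 105.93,174.19.

Run 2: power S814 maps to stroke `#008000` (cut). The run returns to its start, so emit a `<polygon>` with points (Y-flipped): 88.54,190.80 102.55,23.70 140.77,53.43 157.19,130.84 181.82,213.17.

Run 3: power S814 maps to stroke `#008000` (cut). The run is open, so emit a `<polyline>` with points (Y-flipped): 125.04,10.25 191.23,37.11 149.77,17.72 147.81,95.85.

Run 4: the run's S449 means `#ff0000` (score). The run is open, so emit a `<polyline>` with points (Y-flipped): 232.12,51.28 175.50,31.51 175.34,122.07 25.83,204.76.

Run 5: power S814 maps to stroke `#008000` (cut). The run returns to its start, so emit a `<polygon>` with points (Y-flipped): 156.82,38.63 149.70,41.19 143.92,36.30 145.26,28.85 152.38,26.29 158.16,31.18.

Run 6: power S814 maps to stroke `#008000` (cut). The run is open, so emit a `<polyline>` with points (Y-flipped): 210.09,169.22 217.33,87.03 36.19,152.92 181.21,108.06 43.69,184.11 112.44,130.76.

Run 7: the run's S814 means `#008000` (cut). The run returns to its start, so emit a `<polygon>` with points (Y-flipped): 112.93,145.21 102.61,120.29 77.69,109.97 52.77,120.29 42.45,145.21 52.77,170.13 77.69,180.45 102.61,170.13.

<svg xmlns="http://www.w3.org/2000/svg" width="244.69mm" height="237.28mm" viewBox="0 0 244.69 237.28">
  <polyline points="216.64,58.68 110.79,90.29 48.30,87.44 105.93,174.19" fill="none" stroke="#ff0000"/>
  <polygon points="88.54,190.80 102.55,23.70 140.77,53.43 157.19,130.84 181.82,213.17" fill="none" stroke="#008000"/>
  <polyline points="125.04,10.25 191.23,37.11 149.77,17.72 147.81,95.85" fill="none" stroke="#008000"/>
  <polyline points="232.12,51.28 175.50,31.51 175.34,122.07 25.83,204.76" fill="none" stroke="#ff0000"/>
  <polygon points="156.82,38.63 149.70,41.19 143.92,36.30 145.26,28.85 152.38,26.29 158.16,31.18" fill="none" stroke="#008000"/>
  <polyline points="210.09,169.22 217.33,87.03 36.19,152.92 181.21,108.06 43.69,184.11 112.44,130.76" fill="none" stroke="#008000"/>
  <polygon points="112.93,145.21 102.61,120.29 77.69,109.97 52.77,120.29 42.45,145.21 52.77,170.13 77.69,180.45 102.61,170.13" fill="none" stroke="#008000"/>
</svg>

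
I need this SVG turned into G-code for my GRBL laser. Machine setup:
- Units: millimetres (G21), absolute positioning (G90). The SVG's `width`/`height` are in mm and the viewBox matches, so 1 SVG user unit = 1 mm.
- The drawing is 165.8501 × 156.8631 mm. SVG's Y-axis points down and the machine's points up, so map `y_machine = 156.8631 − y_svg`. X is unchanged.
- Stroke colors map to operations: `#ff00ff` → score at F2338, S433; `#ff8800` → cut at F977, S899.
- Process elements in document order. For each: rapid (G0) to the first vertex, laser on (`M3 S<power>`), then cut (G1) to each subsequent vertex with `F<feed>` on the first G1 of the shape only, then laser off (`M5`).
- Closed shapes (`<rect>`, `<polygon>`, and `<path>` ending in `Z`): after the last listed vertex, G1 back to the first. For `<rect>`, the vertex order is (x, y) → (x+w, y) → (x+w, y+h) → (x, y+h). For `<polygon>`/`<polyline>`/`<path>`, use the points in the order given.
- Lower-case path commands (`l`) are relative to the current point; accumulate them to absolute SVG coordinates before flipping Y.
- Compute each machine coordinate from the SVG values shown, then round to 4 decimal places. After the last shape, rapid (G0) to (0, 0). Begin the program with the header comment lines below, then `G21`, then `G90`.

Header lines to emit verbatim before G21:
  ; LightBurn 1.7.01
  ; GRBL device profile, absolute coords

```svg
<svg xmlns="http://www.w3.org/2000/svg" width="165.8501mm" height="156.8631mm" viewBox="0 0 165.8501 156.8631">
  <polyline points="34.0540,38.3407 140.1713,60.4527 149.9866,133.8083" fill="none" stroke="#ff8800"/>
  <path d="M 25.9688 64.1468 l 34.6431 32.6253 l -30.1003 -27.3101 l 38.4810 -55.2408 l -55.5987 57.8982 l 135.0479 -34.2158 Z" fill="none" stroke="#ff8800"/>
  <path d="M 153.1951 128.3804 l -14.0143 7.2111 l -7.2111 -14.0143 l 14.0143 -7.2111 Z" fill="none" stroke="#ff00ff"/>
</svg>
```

viewBox `0 0 165.8501 156.8631` with mm width/height → 1 unit = 1 mm. Flip: y_m = 156.8631 − y_svg.

**Shape 1** — `<polyline>` open polyline, stroke `#ff8800` → cut (S899, F977). Machine vertices: (34.0540,118.5224) → (140.1713,96.4104) → (149.9866,23.0548). Open path.

**Shape 2** — `<path>` closed polygon, stroke `#ff8800` → cut (S899, F977). Machine vertices: (25.9688,92.7163) → (60.6119,60.0910) → (30.5116,87.4011) → (68.9926,142.6419) → (13.3939,84.7437) → (148.4418,118.9595) → (25.9688,92.7163). Closed: final G1 returns to the first vertex.

**Shape 3** — `<path>` regular polygon, stroke `#ff00ff` → score (S433, F2338). Machine vertices: (153.1951,28.4827) → (139.1808,21.2716) → (131.9697,35.2859) → (145.9840,42.4970) → (153.1951,28.4827). Closed: final G1 returns to the first vertex.

; LightBurn 1.7.01
; GRBL device profile, absolute coords
G21
G90
G0 X34.0540 Y118.5224
M3 S899
G1 X140.1713 Y96.4104 F977
G1 X149.9866 Y23.0548
M5
G0 X25.9688 Y92.7163
M3 S899
G1 X60.6119 Y60.0910 F977
G1 X30.5116 Y87.4011
G1 X68.9926 Y142.6419
G1 X13.3939 Y84.7437
G1 X148.4418 Y118.9595
G1 X25.9688 Y92.7163
M5
G0 X153.1951 Y28.4827
M3 S433
G1 X139.1808 Y21.2716 F2338
G1 X131.9697 Y35.2859
G1 X145.9840 Y42.4970
G1 X153.1951 Y28.4827
M5
G0 X0.0000 Y0.0000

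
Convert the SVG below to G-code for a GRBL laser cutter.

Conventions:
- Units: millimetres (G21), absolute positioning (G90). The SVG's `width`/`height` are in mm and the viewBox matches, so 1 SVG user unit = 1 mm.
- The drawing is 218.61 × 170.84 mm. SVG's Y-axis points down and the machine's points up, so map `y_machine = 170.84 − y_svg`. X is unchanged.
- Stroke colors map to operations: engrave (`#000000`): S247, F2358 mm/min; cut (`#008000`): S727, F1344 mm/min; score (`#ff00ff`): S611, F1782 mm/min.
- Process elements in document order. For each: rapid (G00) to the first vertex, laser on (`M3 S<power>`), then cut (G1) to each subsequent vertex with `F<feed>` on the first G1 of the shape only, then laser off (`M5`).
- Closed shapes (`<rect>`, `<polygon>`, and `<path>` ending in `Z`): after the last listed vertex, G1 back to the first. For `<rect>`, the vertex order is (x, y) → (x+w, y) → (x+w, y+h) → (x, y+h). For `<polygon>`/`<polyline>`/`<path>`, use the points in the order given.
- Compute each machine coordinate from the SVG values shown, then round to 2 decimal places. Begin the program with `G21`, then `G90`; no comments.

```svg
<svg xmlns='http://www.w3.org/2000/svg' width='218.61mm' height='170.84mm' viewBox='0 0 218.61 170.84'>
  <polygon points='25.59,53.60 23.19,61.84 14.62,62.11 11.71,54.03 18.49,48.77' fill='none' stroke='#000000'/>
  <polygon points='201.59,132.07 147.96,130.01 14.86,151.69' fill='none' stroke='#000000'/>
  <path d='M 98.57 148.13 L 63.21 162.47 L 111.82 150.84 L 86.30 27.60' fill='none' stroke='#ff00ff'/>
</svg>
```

G21
G90
G00 X25.59 Y117.24
M3 S247
G1 X23.19 Y109.00 F2358
G1 X14.62 Y108.73
G1 X11.71 Y116.81
G1 X18.49 Y122.07
G1 X25.59 Y117.24
M5
G00 X201.59 Y38.77
M3 S247
G1 X147.96 Y40.83 F2358
G1 X14.86 Y19.15
G1 X201.59 Y38.77
M5
G00 X98.57 Y22.71
M3 S611
G1 X63.21 Y8.37 F1782
G1 X111.82 Y20.00
G1 X86.30 Y143.24
M5

Since the viewBox matches the mm dimensions, user units are millimetres directly. The only transform is the Y-flip y_m = 170.84 − y_svg.

Shape 1 is a regular polygon drawn with `<polygon>`. Its stroke #000000 means engrave at S247, F2358. After flipping Y the toolpath is (25.59,117.24) → (23.19,109.00) → (14.62,108.73) → (11.71,116.81) → (18.49,122.07) → (25.59,117.24), returning to the start.

Shape 2 is a closed polygon drawn with `<polygon>`. Its stroke #000000 means engrave at S247, F2358. After flipping Y the toolpath is (201.59,38.77) → (147.96,40.83) → (14.86,19.15) → (201.59,38.77), returning to the start.

Shape 3 is a open polyline drawn with `<path>`. Its stroke #ff00ff means score at S611, F1782. After flipping Y the toolpath is (98.57,22.71) → (63.21,8.37) → (111.82,20.00) → (86.30,143.24).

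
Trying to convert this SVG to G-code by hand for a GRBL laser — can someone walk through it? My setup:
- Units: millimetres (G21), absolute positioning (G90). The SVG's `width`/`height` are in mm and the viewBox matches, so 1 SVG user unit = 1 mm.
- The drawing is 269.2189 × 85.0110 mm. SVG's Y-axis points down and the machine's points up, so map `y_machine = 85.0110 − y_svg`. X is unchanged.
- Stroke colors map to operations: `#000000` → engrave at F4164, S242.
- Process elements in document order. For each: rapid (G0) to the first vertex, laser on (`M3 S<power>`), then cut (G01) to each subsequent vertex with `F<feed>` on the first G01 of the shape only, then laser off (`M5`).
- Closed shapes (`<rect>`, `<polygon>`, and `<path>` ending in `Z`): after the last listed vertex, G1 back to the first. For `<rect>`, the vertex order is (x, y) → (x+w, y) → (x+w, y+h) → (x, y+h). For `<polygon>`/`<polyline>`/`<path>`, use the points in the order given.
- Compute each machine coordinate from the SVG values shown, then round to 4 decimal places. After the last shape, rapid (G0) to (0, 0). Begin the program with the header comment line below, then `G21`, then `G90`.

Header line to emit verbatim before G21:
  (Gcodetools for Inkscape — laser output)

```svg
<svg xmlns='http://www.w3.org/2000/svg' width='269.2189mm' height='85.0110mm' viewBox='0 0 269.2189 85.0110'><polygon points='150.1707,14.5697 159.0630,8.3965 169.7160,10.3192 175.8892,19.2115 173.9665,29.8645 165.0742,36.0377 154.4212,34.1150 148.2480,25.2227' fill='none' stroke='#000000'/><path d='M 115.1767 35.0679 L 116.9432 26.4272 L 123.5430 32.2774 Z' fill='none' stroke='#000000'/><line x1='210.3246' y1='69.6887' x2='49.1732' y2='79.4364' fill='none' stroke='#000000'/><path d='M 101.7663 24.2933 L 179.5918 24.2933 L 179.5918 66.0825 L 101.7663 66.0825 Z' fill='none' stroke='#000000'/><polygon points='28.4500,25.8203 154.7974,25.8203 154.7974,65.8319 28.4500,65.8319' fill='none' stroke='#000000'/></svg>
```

1 u = 1 mm; y_m = 85.0110 − y.

[1] `<polygon>` regular polygon, #000000→engrave S242 F4164: (150.1707,70.4413) → (159.0630,76.6145) → (169.7160,74.6918) → (175.8892,65.7995) → (173.9665,55.1465) → (165.0742,48.9733) → (154.4212,50.8960) → (148.2480,59.7883) → (150.1707,70.4413) (closed)

[2] `<path>` regular polygon, #000000→engrave S242 F4164: (115.1767,49.9431) → (116.9432,58.5838) → (123.5430,52.7336) → (115.1767,49.9431) (closed)

[3] `<line>` line segment, #000000→engrave S242 F4164: (210.3246,15.3223) → (49.1732,5.5746)

[4] `<path>` rectangle, #000000→engrave S242 F4164: (101.7663,60.7177) → (179.5918,60.7177) → (179.5918,18.9285) → (101.7663,18.9285) → (101.7663,60.7177) (closed)

[5] `<polygon>` rectangle, #000000→engrave S242 F4164: (28.4500,59.1907) → (154.7974,59.1907) → (154.7974,19.1791) → (28.4500,19.1791) → (28.4500,59.1907) (closed)

(Gcodetools for Inkscape — laser output)
G21
G90
G0 X150.1707 Y70.4413
M3 S242
G01 X159.0630 Y76.6145 F4164
G01 X169.7160 Y74.6918
G01 X175.8892 Y65.7995
G01 X173.9665 Y55.1465
G01 X165.0742 Y48.9733
G01 X154.4212 Y50.8960
G01 X148.2480 Y59.7883
G01 X150.1707 Y70.4413
M5
G0 X115.1767 Y49.9431
M3 S242
G01 X116.9432 Y58.5838 F4164
G01 X123.5430 Y52.7336
G01 X115.1767 Y49.9431
M5
G0 X210.3246 Y15.3223
M3 S242
G01 X49.1732 Y5.5746 F4164
M5
G0 X101.7663 Y60.7177
M3 S242
G01 X179.5918 Y60.7177 F4164
G01 X179.5918 Y18.9285
G01 X101.7663 Y18.9285
G01 X101.7663 Y60.7177
M5
G0 X28.4500 Y59.1907
M3 S242
G01 X154.7974 Y59.1907 F4164
G01 X154.7974 Y19.1791
G01 X28.4500 Y19.1791
G01 X28.4500 Y59.1907
M5
G0 X0.0000 Y0.0000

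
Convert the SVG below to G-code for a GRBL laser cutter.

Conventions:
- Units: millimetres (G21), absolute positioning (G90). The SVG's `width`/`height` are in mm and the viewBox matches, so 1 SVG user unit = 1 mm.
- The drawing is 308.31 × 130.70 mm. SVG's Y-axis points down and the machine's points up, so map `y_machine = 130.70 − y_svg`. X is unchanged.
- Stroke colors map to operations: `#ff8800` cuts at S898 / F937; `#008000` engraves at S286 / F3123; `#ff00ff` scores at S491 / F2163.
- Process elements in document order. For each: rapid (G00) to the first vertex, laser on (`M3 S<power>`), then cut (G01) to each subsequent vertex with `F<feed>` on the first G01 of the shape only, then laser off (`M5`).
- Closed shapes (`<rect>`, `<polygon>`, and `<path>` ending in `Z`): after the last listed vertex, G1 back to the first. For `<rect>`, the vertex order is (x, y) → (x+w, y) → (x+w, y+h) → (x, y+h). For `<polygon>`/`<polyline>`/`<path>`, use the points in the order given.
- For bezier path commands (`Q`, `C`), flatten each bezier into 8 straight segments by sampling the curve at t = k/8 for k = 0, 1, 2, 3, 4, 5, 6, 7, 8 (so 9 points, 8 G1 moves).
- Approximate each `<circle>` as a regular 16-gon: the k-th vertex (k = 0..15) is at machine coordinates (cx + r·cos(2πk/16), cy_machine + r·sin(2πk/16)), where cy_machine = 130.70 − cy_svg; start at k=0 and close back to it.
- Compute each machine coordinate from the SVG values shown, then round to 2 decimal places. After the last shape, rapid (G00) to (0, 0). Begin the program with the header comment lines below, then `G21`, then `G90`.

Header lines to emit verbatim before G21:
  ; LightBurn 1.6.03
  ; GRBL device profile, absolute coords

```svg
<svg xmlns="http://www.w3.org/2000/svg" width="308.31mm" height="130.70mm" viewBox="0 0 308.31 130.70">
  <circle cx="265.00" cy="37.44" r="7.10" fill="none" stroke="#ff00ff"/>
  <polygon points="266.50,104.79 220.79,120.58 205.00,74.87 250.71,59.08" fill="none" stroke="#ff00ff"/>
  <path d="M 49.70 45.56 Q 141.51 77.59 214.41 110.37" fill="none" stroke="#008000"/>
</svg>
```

Since the viewBox matches the mm dimensions, user units are millimetres directly. The only transform is the Y-flip y_m = 130.70 − y_svg.

Shape 1 is a circle drawn with `<circle>`. Its stroke #ff00ff means score at S491, F2163. After flipping Y the toolpath is (272.10,93.26) → (271.56,95.98) → (270.02,98.28) → (267.72,99.82) → (265.00,100.36) → (262.28,99.82) → (259.98,98.28) → (258.44,95.98) → (257.90,93.26) → (258.44,90.54) → (259.98,88.24) → (262.28,86.70) → (265.00,86.16) → (267.72,86.70) → (270.02,88.24) → (271.56,90.54) → (272.10,93.26), returning to the start.

Shape 2 is a regular polygon drawn with `<polygon>`. Its stroke #ff00ff means score at S491, F2163. After flipping Y the toolpath is (266.50,25.91) → (220.79,10.12) → (205.00,55.83) → (250.71,71.62) → (266.50,25.91), returning to the start.

Shape 3 is a quadratic bezier drawn with `<path>`. Its stroke #008000 means engrave at S286, F3123. After flipping Y the toolpath is (49.70,85.14) → (72.36,77.12) → (94.42,69.08) → (115.90,61.01) → (136.78,52.92) → (157.08,44.81) → (176.78,36.67) → (195.89,28.51) → (214.41,20.33).

; LightBurn 1.6.03
; GRBL device profile, absolute coords
G21
G90
G00 X272.10 Y93.26
M3 S491
G01 X271.56 Y95.98 F2163
G01 X270.02 Y98.28
G01 X267.72 Y99.82
G01 X265.00 Y100.36
G01 X262.28 Y99.82
G01 X259.98 Y98.28
G01 X258.44 Y95.98
G01 X257.90 Y93.26
G01 X258.44 Y90.54
G01 X259.98 Y88.24
G01 X262.28 Y86.70
G01 X265.00 Y86.16
G01 X267.72 Y86.70
G01 X270.02 Y88.24
G01 X271.56 Y90.54
G01 X272.10 Y93.26
M5
G00 X266.50 Y25.91
M3 S491
G01 X220.79 Y10.12 F2163
G01 X205.00 Y55.83
G01 X250.71 Y71.62
G01 X266.50 Y25.91
M5
G00 X49.70 Y85.14
M3 S286
G01 X72.36 Y77.12 F3123
G01 X94.42 Y69.08
G01 X115.90 Y61.01
G01 X136.78 Y52.92
G01 X157.08 Y44.81
G01 X176.78 Y36.67
G01 X195.89 Y28.51
G01 X214.41 Y20.33
M5
G00 X0.00 Y0.00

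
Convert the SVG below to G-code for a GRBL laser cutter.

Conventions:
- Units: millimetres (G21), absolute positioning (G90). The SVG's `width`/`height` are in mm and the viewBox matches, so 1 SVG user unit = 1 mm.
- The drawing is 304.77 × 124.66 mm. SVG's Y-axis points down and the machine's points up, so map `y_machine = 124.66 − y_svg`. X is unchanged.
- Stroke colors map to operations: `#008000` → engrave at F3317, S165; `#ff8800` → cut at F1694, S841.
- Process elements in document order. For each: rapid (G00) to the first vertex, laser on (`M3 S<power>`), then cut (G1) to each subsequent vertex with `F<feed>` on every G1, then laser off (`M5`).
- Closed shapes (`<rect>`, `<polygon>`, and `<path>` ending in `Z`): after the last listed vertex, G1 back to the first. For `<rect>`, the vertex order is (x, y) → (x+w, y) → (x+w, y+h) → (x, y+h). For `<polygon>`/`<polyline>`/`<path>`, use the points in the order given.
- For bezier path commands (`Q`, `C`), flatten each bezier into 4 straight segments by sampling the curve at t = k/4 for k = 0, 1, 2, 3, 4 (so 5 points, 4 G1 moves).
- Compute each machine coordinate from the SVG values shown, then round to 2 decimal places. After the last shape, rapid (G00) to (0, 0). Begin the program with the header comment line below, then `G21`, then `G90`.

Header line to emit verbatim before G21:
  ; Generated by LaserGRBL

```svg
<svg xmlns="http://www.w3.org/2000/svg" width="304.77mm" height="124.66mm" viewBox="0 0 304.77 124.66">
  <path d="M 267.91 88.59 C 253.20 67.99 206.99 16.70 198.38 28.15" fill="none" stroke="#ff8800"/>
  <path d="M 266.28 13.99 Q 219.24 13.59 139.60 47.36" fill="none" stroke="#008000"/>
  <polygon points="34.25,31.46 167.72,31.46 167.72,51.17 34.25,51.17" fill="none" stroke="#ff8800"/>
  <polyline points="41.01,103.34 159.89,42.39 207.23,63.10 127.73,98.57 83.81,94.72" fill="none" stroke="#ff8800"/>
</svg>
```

viewBox `0 0 304.77 124.66` with mm width/height → 1 unit = 1 mm. Flip: y_m = 124.66 − y_svg.

**Shape 1** — `<path>` cubic bezier, stroke `#ff8800` → cut (S841, F1694). Control points (SVG): P0=(267.91,88.59), P1=(253.20,67.99), P2=(206.99,16.70), P3=(198.38,28.15); sampled at t=k/4. Machine vertices: (267.91,36.07) → (252.05,55.81) → (230.86,78.31) → (210.81,94.79) → (198.38,96.51). Open path.

**Shape 2** — `<path>` quadratic bezier, stroke `#008000` → engrave (S165, F3317). Control points (SVG): P0=(266.28,13.99), P1=(219.24,13.59), P2=(139.60,47.36); sampled at t=k/4. Machine vertices: (266.28,110.67) → (240.72,108.73) → (211.09,102.53) → (177.38,92.05) → (139.60,77.30). Open path.

**Shape 3** — `<polygon>` rectangle, stroke `#ff8800` → cut (S841, F1694). Machine vertices: (34.25,93.20) → (167.72,93.20) → (167.72,73.49) → (34.25,73.49) → (34.25,93.20). Closed: final G1 returns to the first vertex.

**Shape 4** — `<polyline>` open polyline, stroke `#ff8800` → cut (S841, F1694). Machine vertices: (41.01,21.32) → (159.89,82.27) → (207.23,61.56) → (127.73,26.09) → (83.81,29.94). Open path.

; Generated by LaserGRBL
G21
G90
G00 X267.91 Y36.07
M3 S841
G1 X252.05 Y55.81 F1694
G1 X230.86 Y78.31 F1694
G1 X210.81 Y94.79 F1694
G1 X198.38 Y96.51 F1694
M5
G00 X266.28 Y110.67
M3 S165
G1 X240.72 Y108.73 F3317
G1 X211.09 Y102.53 F3317
G1 X177.38 Y92.05 F3317
G1 X139.60 Y77.30 F3317
M5
G00 X34.25 Y93.20
M3 S841
G1 X167.72 Y93.20 F1694
G1 X167.72 Y73.49 F1694
G1 X34.25 Y73.49 F1694
G1 X34.25 Y93.20 F1694
M5
G00 X41.01 Y21.32
M3 S841
G1 X159.89 Y82.27 F1694
G1 X207.23 Y61.56 F1694
G1 X127.73 Y26.09 F1694
G1 X83.81 Y29.94 F1694
M5
G00 X0.00 Y0.00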